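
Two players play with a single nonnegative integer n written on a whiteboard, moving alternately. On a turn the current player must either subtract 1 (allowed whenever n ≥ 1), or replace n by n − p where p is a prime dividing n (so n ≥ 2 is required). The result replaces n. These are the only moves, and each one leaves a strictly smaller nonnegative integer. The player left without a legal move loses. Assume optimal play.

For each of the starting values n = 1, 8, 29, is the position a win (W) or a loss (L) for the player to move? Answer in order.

1: W, 8: L, 29: W

Build the W/L table. Terminal = L. A non-terminal position is W if it has a move to some L; otherwise it is L.
n=0: no move → L
n=1: can move to 0, which is L ⇒ W
n=2: can move to 0, which is L ⇒ W
n=3: can move to 0, which is L ⇒ W
n=4: moves to 2(W), 3(W); every one is W ⇒ L
n=5: can move to 0, which is L ⇒ W
n=6: can move to 4, which is L ⇒ W
n=7: can move to 0, which is L ⇒ W
n=8: moves to 6(W), 7(W); every one is W ⇒ L
n=9: can move to 8, which is L ⇒ W
n=10: can move to 8, which is L ⇒ W
n=11: can move to 0, which is L ⇒ W
n=12: moves to 9(W), 10(W), 11(W); every one is W ⇒ L
n=13: can move to 0, which is L ⇒ W
n=14: can move to 12, which is L ⇒ W
n=15: can move to 12, which is L ⇒ W
n=16: moves to 14(W), 15(W); every one is W ⇒ L
n=17: can move to 0, which is L ⇒ W
n=18: can move to 16, which is L ⇒ W
n=19: can move to 0, which is L ⇒ W
n=20: moves to 15(W), 18(W), 19(W); every one is W ⇒ L
n=21: can move to 20, which is L ⇒ W
n=22: can move to 20, which is L ⇒ W
n=23: can move to 0, which is L ⇒ W
n=24: moves to 21(W), 22(W), 23(W); every one is W ⇒ L
n=25: can move to 20, which is L ⇒ W
n=26: can move to 24, which is L ⇒ W
n=27: can move to 24, which is L ⇒ W
n=28: moves to 21(W), 26(W), 27(W); every one is W ⇒ L
n=29: can move to 0, which is L ⇒ W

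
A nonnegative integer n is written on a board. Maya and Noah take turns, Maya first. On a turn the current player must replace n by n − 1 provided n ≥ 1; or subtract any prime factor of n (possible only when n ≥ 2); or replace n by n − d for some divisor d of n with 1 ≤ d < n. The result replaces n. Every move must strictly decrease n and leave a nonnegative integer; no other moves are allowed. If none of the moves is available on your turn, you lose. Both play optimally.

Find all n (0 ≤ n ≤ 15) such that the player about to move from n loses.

Label each position W (a win for the player to move) or L (a loss). A position with no legal move is L; any other position is W exactly when some move reaches an L, and L when every move reaches a W.
n=0: no move → L
n=1: can move to 0, which is L ⇒ W
n=2: can move to 0, which is L ⇒ W
n=3: can move to 0, which is L ⇒ W
n=4: moves to 2(W), 3(W); every one is W ⇒ L
n=5: can move to 0, which is L ⇒ W
n=6: can move to 4, which is L ⇒ W
n=7: can move to 0, which is L ⇒ W
n=8: can move to 4, which is L ⇒ W
n=9: moves to 6(W), 8(W); every one is W ⇒ L
n=10: can move to 9, which is L ⇒ W
n=11: can move to 0, which is L ⇒ W
n=12: can move to 9, which is L ⇒ W
n=13: can move to 0, which is L ⇒ W
n=14: moves to 7(W), 12(W), 13(W); every one is W ⇒ L
n=15: can move to 14, which is L ⇒ W
The losing starting values of n are exactly the entries labelled L in this table (4 of them).

0, 4, 9, 14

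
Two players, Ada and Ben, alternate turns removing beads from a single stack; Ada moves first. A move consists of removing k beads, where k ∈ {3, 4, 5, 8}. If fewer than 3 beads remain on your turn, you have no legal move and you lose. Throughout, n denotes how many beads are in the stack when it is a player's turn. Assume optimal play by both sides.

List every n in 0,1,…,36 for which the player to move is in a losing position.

Work bottom-up. With no move the player to move loses. Otherwise the position is W if at least one move leads to an L position for the opponent, and L if every move leads to a W.
n=0: no move → L
n=1: no move → L
n=2: no move → L
n=3: can move to 0, which is L ⇒ W
n=4: can move to 1, which is L ⇒ W
n=5: can move to 2, which is L ⇒ W
n=6: can move to 2, which is L ⇒ W
n=7: can move to 2, which is L ⇒ W
n=8: can move to 0, which is L ⇒ W
n=9: can move to 1, which is L ⇒ W
n=10: can move to 2, which is L ⇒ W
n=11: moves to 8(W), 7(W), 6(W), 3(W); every one is W ⇒ L
n=12: moves to 9(W), 8(W), 7(W), 4(W); every one is W ⇒ L
n=13: moves to 10(W), 9(W), 8(W), 5(W); every one is W ⇒ L
n=14: can move to 11, which is L ⇒ W
n=15: can move to 12, which is L ⇒ W
n=16: can move to 13, which is L ⇒ W
n=17: can move to 13, which is L ⇒ W
n=18: can move to 13, which is L ⇒ W
n=19: can move to 11, which is L ⇒ W
n=20: can move to 12, which is L ⇒ W
n=21: can move to 13, which is L ⇒ W
n=22: moves to 19(W), 18(W), 17(W), 14(W); every one is W ⇒ L
n=23: moves to 20(W), 19(W), 18(W), 15(W); every one is W ⇒ L
n=24: moves to 21(W), 20(W), 19(W), 16(W); every one is W ⇒ L
n=25: can move to 22, which is L ⇒ W
n=26: can move to 23, which is L ⇒ W
n=27: can move to 24, which is L ⇒ W
n=28: can move to 24, which is L ⇒ W
n=29: can move to 24, which is L ⇒ W
n=30: can move to 22, which is L ⇒ W
n=31: can move to 23, which is L ⇒ W
n=32: can move to 24, which is L ⇒ W
n=33: moves to 30(W), 29(W), 28(W), 25(W); every one is W ⇒ L
n=34: moves to 31(W), 30(W), 29(W), 26(W); every one is W ⇒ L
n=35: moves to 32(W), 31(W), 30(W), 27(W); every one is W ⇒ L
n=36: can move to 33, which is L ⇒ W
The losing starting values of n are exactly the entries labelled L in this table (12 of them).

0, 1, 2, 11, 12, 13, 22, 23, 24, 33, 34, 35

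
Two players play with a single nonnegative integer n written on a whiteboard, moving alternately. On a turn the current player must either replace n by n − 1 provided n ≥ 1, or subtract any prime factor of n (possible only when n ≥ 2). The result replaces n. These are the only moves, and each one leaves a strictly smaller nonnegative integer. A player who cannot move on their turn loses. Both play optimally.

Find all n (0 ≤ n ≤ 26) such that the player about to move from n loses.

0, 4, 8, 12, 16, 20, 24

Work bottom-up. With no move the player to move loses. Otherwise the position is W if at least one move leads to an L position for the opponent, and L if every move leads to a W.
n=0: no move → L
n=1: reaches L-position 0 → W
n=2: reaches L-position 0 → W
n=3: reaches L-position 0 → W
n=4: only reaches 2(W), 3(W), all W → L
n=5: reaches L-position 0 → W
n=6: reaches L-position 4 → W
n=7: reaches L-position 0 → W
n=8: only reaches 6(W), 7(W), all W → L
n=9: reaches L-position 8 → W
n=10: reaches L-position 8 → W
n=11: reaches L-position 0 → W
n=12: only reaches 9(W), 10(W), 11(W), all W → L
n=13: reaches L-position 0 → W
n=14: reaches L-position 12 → W
n=15: reaches L-position 12 → W
n=16: only reaches 14(W), 15(W), all W → L
n=17: reaches L-position 0 → W
n=18: reaches L-position 16 → W
n=19: reaches L-position 0 → W
n=20: only reaches 15(W), 18(W), 19(W), all W → L
n=21: reaches L-position 20 → W
n=22: reaches L-position 20 → W
n=23: reaches L-position 0 → W
n=24: only reaches 21(W), 22(W), 23(W), all W → L
n=25: reaches L-position 20 → W
n=26: reaches L-position 24 → W
The losing starting values of n are exactly the entries labelled L in this table (7 of them).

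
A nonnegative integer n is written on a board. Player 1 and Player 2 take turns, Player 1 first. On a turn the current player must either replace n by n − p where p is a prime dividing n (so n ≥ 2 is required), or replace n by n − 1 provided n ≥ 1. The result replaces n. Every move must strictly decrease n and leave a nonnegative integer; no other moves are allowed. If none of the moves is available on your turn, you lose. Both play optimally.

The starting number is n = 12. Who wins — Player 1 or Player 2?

Build the W/L table. Terminal = L. A non-terminal position is W if it has a move to some L; otherwise it is L.
n=0: no move → L
n=1: can move to 0, which is L ⇒ W
n=2: can move to 0, which is L ⇒ W
n=3: can move to 0, which is L ⇒ W
n=4: moves to 2(W), 3(W); every one is W ⇒ L
n=5: can move to 0, which is L ⇒ W
n=6: can move to 4, which is L ⇒ W
n=7: can move to 0, which is L ⇒ W
n=8: moves to 6(W), 7(W); every one is W ⇒ L
n=9: can move to 8, which is L ⇒ W
n=10: can move to 8, which is L ⇒ W
n=11: can move to 0, which is L ⇒ W
n=12: moves to 9(W), 10(W), 11(W); every one is W ⇒ L
Every move from 12 reaches a W position, so the mover loses.

Player 2 wins.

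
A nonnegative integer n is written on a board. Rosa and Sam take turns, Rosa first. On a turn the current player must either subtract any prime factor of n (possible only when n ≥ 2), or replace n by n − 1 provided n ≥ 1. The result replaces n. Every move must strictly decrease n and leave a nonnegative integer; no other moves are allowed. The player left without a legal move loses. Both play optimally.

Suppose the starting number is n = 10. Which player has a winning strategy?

Classify positions by backward induction: terminal positions (no move available) are L. From any other position, the mover wins iff some move reaches an L.
n=0: no move → L
n=1: W (go to 0, an L position)
n=2: W (go to 0, an L position)
n=3: W (go to 0, an L position)
n=4: L (options 2(W), 3(W) are all W)
n=5: W (go to 0, an L position)
n=6: W (go to 4, an L position)
n=7: W (go to 0, an L position)
n=8: L (options 6(W), 7(W) are all W)
n=9: W (go to 8, an L position)
n=10: W (go to 8, an L position)
From 10 Rosa can move to 8, reaching an L position.

Rosa wins.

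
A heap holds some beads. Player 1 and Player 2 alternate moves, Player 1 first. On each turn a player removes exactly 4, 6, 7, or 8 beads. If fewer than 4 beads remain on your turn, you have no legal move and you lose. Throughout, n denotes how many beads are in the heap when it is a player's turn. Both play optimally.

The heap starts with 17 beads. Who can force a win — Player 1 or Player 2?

Player 1 wins.

Work bottom-up. With no move the player to move loses. Otherwise the position is W if at least one move leads to an L position for the opponent, and L if every move leads to a W.
n=0: no move → L
n=1: no move → L
n=2: no move → L
n=3: no move → L
n=4: W (go to 0, an L position)
n=5: W (go to 1, an L position)
n=6: W (go to 2, an L position)
n=7: W (go to 3, an L position)
n=8: W (go to 2, an L position)
n=9: W (go to 3, an L position)
n=10: W (go to 3, an L position)
n=11: W (go to 3, an L position)
n=12: L (options 8(W), 6(W), 5(W), 4(W) are all W)
n=13: L (options 9(W), 7(W), 6(W), 5(W) are all W)
n=14: L (options 10(W), 8(W), 7(W), 6(W) are all W)
n=15: L (options 11(W), 9(W), 8(W), 7(W) are all W)
n=16: W (go to 12, an L position)
n=17: W (go to 13, an L position)
The starting position 17 is W: Player 1 should remove 4, leaving 13, handing over an L position.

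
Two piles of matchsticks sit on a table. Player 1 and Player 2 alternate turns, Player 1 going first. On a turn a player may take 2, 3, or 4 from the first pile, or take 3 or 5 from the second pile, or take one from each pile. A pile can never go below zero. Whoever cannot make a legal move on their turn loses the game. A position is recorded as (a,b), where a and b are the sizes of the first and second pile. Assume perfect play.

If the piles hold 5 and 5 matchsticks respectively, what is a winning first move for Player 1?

Use the standard recursion: the mover loses at a terminal position; elsewhere, the mover wins exactly when some move hands the opponent an L position.
No move ever increases a pile, so every position that can arise here has a ≤ 5 and b ≤ 5; it is enough to label the cells with 0 ≤ a ≤ 5 and 0 ≤ b ≤ 5.
Every move lowers a or b (never raises either), so fill the grid row by row in increasing a, and left to right within a row: each cell's successors are then already labelled.
      b=0  b=1  b=2  b=3  b=4  b=5
a=0:    L    L    L    W    W    W
a=1:    L    W    W    W    L    W
a=2:    W    W    W    L    L    W
a=3:    W    W    W    L    W    W
a=4:    W    W    W    W    W    L
a=5:    W    L    L    W    W    W
Cells with no legal move (terminal, hence L): (0,0), (0,1), (0,2), (1,0).
The remaining L cells, each justified by listing all of its moves:
(1,4): only reaches (1,1)(W), (0,3)(W), all W → L
(2,3): only reaches (0,3)(W), (2,0)(W), (1,2)(W), all W → L
(2,4): only reaches (0,4)(W), (2,1)(W), (1,3)(W), all W → L
(3,3): only reaches (1,3)(W), (0,3)(W), (3,0)(W), (2,2)(W), all W → L
(4,5): only reaches (2,5)(W), (1,5)(W), (0,5)(W), (4,2)(W), (4,0)(W), (3,4)(W), all W → L
(5,1): only reaches (3,1)(W), (2,1)(W), (1,1)(W), (4,0)(W), all W → L
(5,2): only reaches (3,2)(W), (2,2)(W), (1,2)(W), (4,1)(W), all W → L
Every other cell has at least one move into one of the L cells above, so it is W.
From (5,5), the L positions reachable in one move are: (5,2).

Move to (5,2).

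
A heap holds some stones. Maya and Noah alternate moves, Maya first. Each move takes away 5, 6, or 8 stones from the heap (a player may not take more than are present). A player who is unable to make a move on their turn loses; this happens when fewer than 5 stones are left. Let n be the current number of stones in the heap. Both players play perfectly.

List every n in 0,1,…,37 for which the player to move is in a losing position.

0, 1, 2, 3, 4, 13, 14, 15, 16, 17, 26, 27, 28, 29, 30

Work bottom-up. With no move the player to move loses. Otherwise the position is W if at least one move leads to an L position for the opponent, and L if every move leads to a W.
n=0: no move → L
n=1: no move → L
n=2: no move → L
n=3: no move → L
n=4: no move → L
n=5: can move to 0, which is L ⇒ W
n=6: can move to 1, which is L ⇒ W
n=7: can move to 2, which is L ⇒ W
n=8: can move to 3, which is L ⇒ W
n=9: can move to 4, which is L ⇒ W
n=10: can move to 4, which is L ⇒ W
n=11: can move to 3, which is L ⇒ W
n=12: can move to 4, which is L ⇒ W
n=13: moves to 8(W), 7(W), 5(W); every one is W ⇒ L
n=14: moves to 9(W), 8(W), 6(W); every one is W ⇒ L
n=15: moves to 10(W), 9(W), 7(W); every one is W ⇒ L
n=16: moves to 11(W), 10(W), 8(W); every one is W ⇒ L
n=17: moves to 12(W), 11(W), 9(W); every one is W ⇒ L
n=18: can move to 13, which is L ⇒ W
n=19: can move to 14, which is L ⇒ W
n=20: can move to 15, which is L ⇒ W
n=21: can move to 16, which is L ⇒ W
n=22: can move to 17, which is L ⇒ W
n=23: can move to 17, which is L ⇒ W
n=24: can move to 16, which is L ⇒ W
n=25: can move to 17, which is L ⇒ W
n=26: moves to 21(W), 20(W), 18(W); every one is W ⇒ L
n=27: moves to 22(W), 21(W), 19(W); every one is W ⇒ L
n=28: moves to 23(W), 22(W), 20(W); every one is W ⇒ L
n=29: moves to 24(W), 23(W), 21(W); every one is W ⇒ L
n=30: moves to 25(W), 24(W), 22(W); every one is W ⇒ L
n=31: can move to 26, which is L ⇒ W
n=32: can move to 27, which is L ⇒ W
n=33: can move to 28, which is L ⇒ W
n=34: can move to 29, which is L ⇒ W
n=35: can move to 30, which is L ⇒ W
n=36: can move to 30, which is L ⇒ W
n=37: can move to 29, which is L ⇒ W
The losing starting values of n are exactly the entries labelled L in this table (15 of them).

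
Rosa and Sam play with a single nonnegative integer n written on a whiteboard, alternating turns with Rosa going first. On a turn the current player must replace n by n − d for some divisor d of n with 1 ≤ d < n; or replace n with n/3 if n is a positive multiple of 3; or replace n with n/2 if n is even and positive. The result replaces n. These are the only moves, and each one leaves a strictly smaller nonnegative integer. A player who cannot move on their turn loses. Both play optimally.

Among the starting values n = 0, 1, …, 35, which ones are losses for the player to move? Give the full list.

Compute win/loss labels from the base case upward. A position with no move is L. Any other position is W if it can reach an L in one move, else L.
n=0: no move → L
n=1: no move → L
n=2: W (go to 1, an L position)
n=3: W (go to 1, an L position)
n=4: L (options 2(W), 3(W) are all W)
n=5: W (go to 4, an L position)
n=6: W (go to 4, an L position)
n=7: L (sole option 6(W) is W)
n=8: W (go to 4, an L position)
n=9: L (options 3(W), 6(W), 8(W) are all W)
n=10: W (go to 9, an L position)
n=11: L (sole option 10(W) is W)
n=12: W (go to 4, an L position)
n=13: L (sole option 12(W) is W)
n=14: W (go to 7, an L position)
n=15: L (options 5(W), 10(W), 12(W), 14(W) are all W)
n=16: W (go to 15, an L position)
n=17: L (sole option 16(W) is W)
n=18: W (go to 9, an L position)
n=19: L (sole option 18(W) is W)
n=20: W (go to 15, an L position)
n=21: W (go to 7, an L position)
n=22: W (go to 11, an L position)
n=23: L (sole option 22(W) is W)
n=24: W (go to 23, an L position)
n=25: L (options 20(W), 24(W) are all W)
n=26: W (go to 13, an L position)
n=27: W (go to 9, an L position)
n=28: L (options 14(W), 21(W), 24(W), 26(W), 27(W) are all W)
n=29: W (go to 28, an L position)
n=30: W (go to 15, an L position)
n=31: L (sole option 30(W) is W)
n=32: W (go to 28, an L position)
n=33: W (go to 11, an L position)
n=34: W (go to 17, an L position)
n=35: W (go to 28, an L position)
Reading off the rows marked L gives the requested list; there are 14 such values of n.

0, 1, 4, 7, 9, 11, 13, 15, 17, 19, 23, 25, 28, 31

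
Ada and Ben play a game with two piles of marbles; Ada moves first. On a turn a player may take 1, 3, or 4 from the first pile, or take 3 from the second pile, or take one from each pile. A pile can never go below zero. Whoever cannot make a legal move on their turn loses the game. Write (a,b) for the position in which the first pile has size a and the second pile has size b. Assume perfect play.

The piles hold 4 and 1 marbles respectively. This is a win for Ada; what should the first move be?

Move to (0,1).

Work bottom-up. With no move the player to move loses. Otherwise the position is W if at least one move leads to an L position for the opponent, and L if every move leads to a W.
No move ever increases a pile, so every position that can arise here has a ≤ 4 and b ≤ 1; it is enough to label the cells with 0 ≤ a ≤ 4 and 0 ≤ b ≤ 1.
Every move lowers a or b (never raises either), so fill the grid row by row in increasing a, and left to right within a row: each cell's successors are then already labelled.
      b=0  b=1
a=0:    L    L
a=1:    W    W
a=2:    L    L
a=3:    W    W
a=4:    W    W
Cells with no legal move (terminal, hence L): (0,0), (0,1).
The remaining L cells, each justified by listing all of its moves:
(2,0): L (sole option (1,0)(W) is W)
(2,1): L (options (1,1)(W), (1,0)(W) are all W)
Every other cell has at least one move into one of the L cells above, so it is W.
From (4,1), the L positions reachable in one move are: (0,1).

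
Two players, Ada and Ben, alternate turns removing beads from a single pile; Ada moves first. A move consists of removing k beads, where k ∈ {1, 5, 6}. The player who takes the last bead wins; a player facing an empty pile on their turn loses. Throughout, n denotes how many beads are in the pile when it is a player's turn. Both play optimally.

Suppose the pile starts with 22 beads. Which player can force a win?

Ben wins.

Build the W/L table. Terminal = L. A non-terminal position is W if it has a move to some L; otherwise it is L.
n=0: no move → L
n=1: W (go to 0, an L position)
n=2: L (sole option 1(W) is W)
n=3: W (go to 2, an L position)
n=4: L (sole option 3(W) is W)
n=5: W (go to 4, an L position)
n=6: W (go to 0, an L position)
n=7: W (go to 2, an L position)
n=8: W (go to 2, an L position)
n=9: W (go to 4, an L position)
n=10: W (go to 4, an L position)
n=11: L (options 10(W), 6(W), 5(W) are all W)
n=12: W (go to 11, an L position)
n=13: L (options 12(W), 8(W), 7(W) are all W)
n=14: W (go to 13, an L position)
n=15: L (options 14(W), 10(W), 9(W) are all W)
n=16: W (go to 15, an L position)
n=17: W (go to 11, an L position)
n=18: W (go to 13, an L position)
n=19: W (go to 13, an L position)
n=20: W (go to 15, an L position)
n=21: W (go to 15, an L position)
n=22: L (options 21(W), 17(W), 16(W) are all W)
Every move from 22 reaches a W position, so the mover loses.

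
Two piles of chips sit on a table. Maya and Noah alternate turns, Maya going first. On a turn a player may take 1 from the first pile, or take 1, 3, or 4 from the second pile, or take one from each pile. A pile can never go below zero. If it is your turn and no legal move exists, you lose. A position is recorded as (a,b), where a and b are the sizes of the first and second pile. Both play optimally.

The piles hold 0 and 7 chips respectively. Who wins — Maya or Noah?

Compute win/loss labels from the base case upward. A position with no move is L. Any other position is W if it can reach an L in one move, else L.
No move ever increases a pile, so every position that can arise here has a ≤ 0 and b ≤ 7; it is enough to label the cells with 0 ≤ a ≤ 0 and 0 ≤ b ≤ 7.
Every move lowers a or b (never raises either), so fill the grid row by row in increasing a, and left to right within a row: each cell's successors are then already labelled.
      b=0  b=1  b=2  b=3  b=4  b=5  b=6  b=7
a=0:    L    W    L    W    W    W    W    L
Cells with no legal move (terminal, hence L): (0,0).
The remaining L cells, each justified by listing all of its moves:
(0,2): only reaches (0,1)(W), which is W → L
(0,7): only reaches (0,6)(W), (0,4)(W), (0,3)(W), all W → L
Every other cell has at least one move into one of the L cells above, so it is W.
Every move from (0,7) reaches a W position, so the mover loses.

Noah wins.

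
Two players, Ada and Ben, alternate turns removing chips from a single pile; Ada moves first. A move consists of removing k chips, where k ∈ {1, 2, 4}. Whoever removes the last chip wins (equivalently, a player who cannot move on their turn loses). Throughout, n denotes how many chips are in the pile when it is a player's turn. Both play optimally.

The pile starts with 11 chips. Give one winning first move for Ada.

Positions with no move are L. A position that does have a move is losing for the player to move precisely when every available move leads to a winning position for the opponent. Fill in the labels:
n=0: no move → L
n=1: W (go to 0, an L position)
n=2: W (go to 0, an L position)
n=3: L (options 2(W), 1(W) are all W)
n=4: W (go to 3, an L position)
n=5: W (go to 3, an L position)
n=6: L (options 5(W), 4(W), 2(W) are all W)
n=7: W (go to 6, an L position)
n=8: W (go to 6, an L position)
n=9: L (options 8(W), 7(W), 5(W) are all W)
n=10: W (go to 9, an L position)
n=11: W (go to 9, an L position)
From 11, the L positions reachable in one move are: 9.

Remove 2, leaving 9.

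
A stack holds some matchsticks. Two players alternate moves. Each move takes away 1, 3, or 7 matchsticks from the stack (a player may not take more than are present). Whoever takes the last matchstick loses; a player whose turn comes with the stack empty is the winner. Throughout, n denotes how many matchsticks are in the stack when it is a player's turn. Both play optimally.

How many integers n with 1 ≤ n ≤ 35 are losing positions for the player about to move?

18

Use the standard recursion: the mover wins at a terminal position; elsewhere, the mover wins exactly when some move hands the opponent an L position.
n=0: no move; the opponent has just taken the last matchstick and therefore loses → W
n=1: L (sole option 0(W) is W)
n=2: W (go to 1, an L position)
n=3: L (options 2(W), 0(W) are all W)
n=4: W (go to 3, an L position)
n=5: L (options 4(W), 2(W) are all W)
n=6: W (go to 5, an L position)
n=7: L (options 6(W), 4(W), 0(W) are all W)
n=8: W (go to 7, an L position)
n=9: L (options 8(W), 6(W), 2(W) are all W)
n=10: W (go to 9, an L position)
n=11: L (options 10(W), 8(W), 4(W) are all W)
n=12: W (go to 11, an L position)
n=13: L (options 12(W), 10(W), 6(W) are all W)
n=14: W (go to 13, an L position)
n=15: L (options 14(W), 12(W), 8(W) are all W)
n=16: W (go to 15, an L position)
n=17: L (options 16(W), 14(W), 10(W) are all W)
n=18: W (go to 17, an L position)
n=19: L (options 18(W), 16(W), 12(W) are all W)
n=20: W (go to 19, an L position)
n=21: L (options 20(W), 18(W), 14(W) are all W)
n=22: W (go to 21, an L position)
n=23: L (options 22(W), 20(W), 16(W) are all W)
n=24: W (go to 23, an L position)
n=25: L (options 24(W), 22(W), 18(W) are all W)
n=26: W (go to 25, an L position)
n=27: L (options 26(W), 24(W), 20(W) are all W)
n=28: W (go to 27, an L position)
n=29: L (options 28(W), 26(W), 22(W) are all W)
n=30: W (go to 29, an L position)
n=31: L (options 30(W), 28(W), 24(W) are all W)
n=32: W (go to 31, an L position)
n=33: L (options 32(W), 30(W), 26(W) are all W)
n=34: W (go to 33, an L position)
n=35: L (options 34(W), 32(W), 28(W) are all W)
L entries with 1 ≤ n ≤ 35 (the range starts at n=1): n = 1, 3, 5, 7, 9, 11, 13, 15, 17, 19, 21, 23, 25, 27, 29, 31, 33, 35; that makes 18.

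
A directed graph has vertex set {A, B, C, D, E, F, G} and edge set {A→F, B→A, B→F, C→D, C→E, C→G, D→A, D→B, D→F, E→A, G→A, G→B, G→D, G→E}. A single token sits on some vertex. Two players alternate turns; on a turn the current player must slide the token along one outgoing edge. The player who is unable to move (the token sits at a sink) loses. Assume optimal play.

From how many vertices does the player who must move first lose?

Classify positions by backward induction: terminal positions (no move available) are L. From any other position, the mover wins iff some move reaches an L.
Every edge goes from a vertex to one that appears earlier in the order F, A, B, E, D, G, C, so processing vertices in that order labels each vertex after all of its successors.
F: no outgoing edge → L
A: reaches L-position F → W
B: reaches L-position F → W
E: only reaches A(W), which is W → L
D: reaches L-position F → W
G: reaches L-position E → W
C: reaches L-position E → W
The L vertices are E, F; that is 2 in all.

2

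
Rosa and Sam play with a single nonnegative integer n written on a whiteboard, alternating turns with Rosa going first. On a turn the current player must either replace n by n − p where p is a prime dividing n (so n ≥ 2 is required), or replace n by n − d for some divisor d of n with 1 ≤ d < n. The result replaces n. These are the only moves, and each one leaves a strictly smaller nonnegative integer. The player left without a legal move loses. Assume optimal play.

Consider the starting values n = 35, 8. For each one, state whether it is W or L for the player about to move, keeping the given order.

35: L, 8: W

Label each position W (a win for the player to move) or L (a loss). A position with no legal move is L; any other position is W exactly when some move reaches an L, and L when every move reaches a W.
n=0: no move → L
n=1: no move → L
n=2: reaches L-position 0 → W
n=3: reaches L-position 0 → W
n=4: only reaches 2(W), 3(W), all W → L
n=5: reaches L-position 0 → W
n=6: reaches L-position 4 → W
n=7: reaches L-position 0 → W
n=8: reaches L-position 4 → W
n=9: only reaches 6(W), 8(W), all W → L
n=10: reaches L-position 9 → W
n=11: reaches L-position 0 → W
n=12: reaches L-position 9 → W
n=13: reaches L-position 0 → W
n=14: only reaches 7(W), 12(W), 13(W), all W → L
n=15: reaches L-position 14 → W
n=16: reaches L-position 14 → W
n=17: reaches L-position 0 → W
n=18: reaches L-position 9 → W
n=19: reaches L-position 0 → W
n=20: only reaches 10(W), 15(W), 16(W), 18(W), 19(W), all W → L
n=21: reaches L-position 14 → W
n=22: reaches L-position 20 → W
n=23: reaches L-position 0 → W
n=24: reaches L-position 20 → W
n=25: reaches L-position 20 → W
n=26: only reaches 13(W), 24(W), 25(W), all W → L
n=27: reaches L-position 26 → W
n=28: reaches L-position 14 → W
n=29: reaches L-position 0 → W
n=30: reaches L-position 20 → W
n=31: reaches L-position 0 → W
n=32: only reaches 16(W), 24(W), 28(W), 30(W), 31(W), all W → L
n=33: reaches L-position 32 → W
n=34: reaches L-position 32 → W
n=35: only reaches 28(W), 30(W), 34(W), all W → L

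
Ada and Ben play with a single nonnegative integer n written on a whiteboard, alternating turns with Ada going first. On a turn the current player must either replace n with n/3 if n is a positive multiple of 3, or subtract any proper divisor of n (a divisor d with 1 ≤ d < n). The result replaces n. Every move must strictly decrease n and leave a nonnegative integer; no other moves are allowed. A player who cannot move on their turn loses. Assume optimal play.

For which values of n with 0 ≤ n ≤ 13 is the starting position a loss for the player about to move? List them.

0, 1, 4, 7, 9, 11, 13

Compute win/loss labels from the base case upward. A position with no move is L. Any other position is W if it can reach an L in one move, else L.
n=0: no move → L
n=1: no move → L
n=2: →1(L), so W
n=3: →1(L), so W
n=4: →2(W), 3(W) — all W, so L
n=5: →4(L), so W
n=6: →4(L), so W
n=7: →6(W) only, which is W, so L
n=8: →4(L), so W
n=9: →3(W), 6(W), 8(W) — all W, so L
n=10: →9(L), so W
n=11: →10(W) only, which is W, so L
n=12: →4(L), so W
n=13: →12(W) only, which is W, so L
Reading off the rows marked L gives the requested list; there are 7 such values of n.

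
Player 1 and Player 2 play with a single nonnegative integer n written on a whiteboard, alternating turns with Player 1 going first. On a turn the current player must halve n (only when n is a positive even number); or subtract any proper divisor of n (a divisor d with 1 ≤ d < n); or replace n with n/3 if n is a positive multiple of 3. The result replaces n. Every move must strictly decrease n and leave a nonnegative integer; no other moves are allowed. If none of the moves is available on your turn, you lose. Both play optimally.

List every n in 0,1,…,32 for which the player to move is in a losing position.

0, 1, 4, 7, 9, 11, 13, 15, 17, 19, 23, 25, 28, 31

Compute win/loss labels from the base case upward. A position with no move is L. Any other position is W if it can reach an L in one move, else L.
n=0: no move → L
n=1: no move → L
n=2: →1(L), so W
n=3: →1(L), so W
n=4: →2(W), 3(W) — all W, so L
n=5: →4(L), so W
n=6: →4(L), so W
n=7: →6(W) only, which is W, so L
n=8: →4(L), so W
n=9: →3(W), 6(W), 8(W) — all W, so L
n=10: →9(L), so W
n=11: →10(W) only, which is W, so L
n=12: →4(L), so W
n=13: →12(W) only, which is W, so L
n=14: →7(L), so W
n=15: →5(W), 10(W), 12(W), 14(W) — all W, so L
n=16: →15(L), so W
n=17: →16(W) only, which is W, so L
n=18: →9(L), so W
n=19: →18(W) only, which is W, so L
n=20: →15(L), so W
n=21: →7(L), so W
n=22: →11(L), so W
n=23: →22(W) only, which is W, so L
n=24: →23(L), so W
n=25: →20(W), 24(W) — all W, so L
n=26: →13(L), so W
n=27: →9(L), so W
n=28: →14(W), 21(W), 24(W), 26(W), 27(W) — all W, so L
n=29: →28(L), so W
n=30: →15(L), so W
n=31: →30(W) only, which is W, so L
n=32: →28(L), so W
The losing starting values of n are exactly the entries labelled L in this table (14 of them).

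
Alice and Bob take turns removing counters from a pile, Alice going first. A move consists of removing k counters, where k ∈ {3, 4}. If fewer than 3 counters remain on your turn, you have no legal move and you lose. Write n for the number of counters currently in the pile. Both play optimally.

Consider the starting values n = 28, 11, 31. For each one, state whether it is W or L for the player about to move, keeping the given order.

Label each position W (a win for the player to move) or L (a loss). A position with no legal move is L; any other position is W exactly when some move reaches an L, and L when every move reaches a W.
n=0: no move → L
n=1: no move → L
n=2: no move → L
n=3: reaches L-position 0 → W
n=4: reaches L-position 1 → W
n=5: reaches L-position 2 → W
n=6: reaches L-position 2 → W
n=7: only reaches 4(W), 3(W), all W → L
n=8: only reaches 5(W), 4(W), all W → L
n=9: only reaches 6(W), 5(W), all W → L
n=10: reaches L-position 7 → W
n=11: reaches L-position 8 → W
n=12: reaches L-position 9 → W
n=13: reaches L-position 9 → W
n=14: only reaches 11(W), 10(W), all W → L
n=15: only reaches 12(W), 11(W), all W → L
n=16: only reaches 13(W), 12(W), all W → L
n=17: reaches L-position 14 → W
n=18: reaches L-position 15 → W
n=19: reaches L-position 16 → W
n=20: reaches L-position 16 → W
n=21: only reaches 18(W), 17(W), all W → L
n=22: only reaches 19(W), 18(W), all W → L
n=23: only reaches 20(W), 19(W), all W → L
n=24: reaches L-position 21 → W
n=25: reaches L-position 22 → W
n=26: reaches L-position 23 → W
n=27: reaches L-position 23 → W
n=28: only reaches 25(W), 24(W), all W → L
n=29: only reaches 26(W), 25(W), all W → L
n=30: only reaches 27(W), 26(W), all W → L
n=31: reaches L-position 28 → W

28: L, 11: W, 31: W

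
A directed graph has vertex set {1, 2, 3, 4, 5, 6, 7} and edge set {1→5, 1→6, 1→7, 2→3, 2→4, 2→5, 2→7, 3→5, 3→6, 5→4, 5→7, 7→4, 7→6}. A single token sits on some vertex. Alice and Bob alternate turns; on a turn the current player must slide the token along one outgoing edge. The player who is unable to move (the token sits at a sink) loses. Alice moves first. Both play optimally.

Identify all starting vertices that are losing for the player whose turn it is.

Label each position W (a win for the player to move) or L (a loss). A position with no legal move is L; any other position is W exactly when some move reaches an L, and L when every move reaches a W.
Every edge goes from a vertex to one that appears earlier in the order 6, 4, 7, 5, 1, 3, 2, so processing vertices in that order labels each vertex after all of its successors.
6: no outgoing edge → L
4: no outgoing edge → L
7: W (go to 4, an L position)
5: W (go to 4, an L position)
1: W (go to 6, an L position)
3: W (go to 6, an L position)
2: W (go to 4, an L position)
Reading off the rows marked L gives the requested list; there are 2 such vertices.

4, 6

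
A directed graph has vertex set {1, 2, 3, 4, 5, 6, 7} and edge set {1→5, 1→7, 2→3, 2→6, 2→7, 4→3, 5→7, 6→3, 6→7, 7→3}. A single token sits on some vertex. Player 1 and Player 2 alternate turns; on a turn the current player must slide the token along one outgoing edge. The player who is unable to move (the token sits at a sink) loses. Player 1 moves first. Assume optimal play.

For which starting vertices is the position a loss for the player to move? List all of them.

3, 5

Classify positions by backward induction: terminal positions (no move available) are L. From any other position, the mover wins iff some move reaches an L.
Every edge goes from a vertex to one that appears earlier in the order 3, 7, 6, 5, 2, 1, 4, so processing vertices in that order labels each vertex after all of its successors.
3: no outgoing edge → L
7: W (go to 3, an L position)
6: W (go to 3, an L position)
5: L (sole option 7(W) is W)
2: W (go to 3, an L position)
1: W (go to 5, an L position)
4: W (go to 3, an L position)
Reading off the rows marked L gives the requested list; there are 2 such vertices.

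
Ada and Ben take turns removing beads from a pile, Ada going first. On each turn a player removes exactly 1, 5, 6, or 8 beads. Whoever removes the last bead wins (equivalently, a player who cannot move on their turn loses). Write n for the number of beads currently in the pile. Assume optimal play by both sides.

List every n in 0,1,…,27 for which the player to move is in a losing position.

Work bottom-up. With no move the player to move loses. Otherwise the position is W if at least one move leads to an L position for the opponent, and L if every move leads to a W.
n=0: no move → L
n=1: →0(L), so W
n=2: →1(W) only, which is W, so L
n=3: →2(L), so W
n=4: →3(W) only, which is W, so L
n=5: →4(L), so W
n=6: →0(L), so W
n=7: →2(L), so W
n=8: →2(L), so W
n=9: →4(L), so W
n=10: →4(L), so W
n=11: →10(W), 6(W), 5(W), 3(W) — all W, so L
n=12: →11(L), so W
n=13: →12(W), 8(W), 7(W), 5(W) — all W, so L
n=14: →13(L), so W
n=15: →14(W), 10(W), 9(W), 7(W) — all W, so L
n=16: →15(L), so W
n=17: →11(L), so W
n=18: →13(L), so W
n=19: →13(L), so W
n=20: →15(L), so W
n=21: →15(L), so W
n=22: →21(W), 17(W), 16(W), 14(W) — all W, so L
n=23: →22(L), so W
n=24: →23(W), 19(W), 18(W), 16(W) — all W, so L
n=25: →24(L), so W
n=26: →25(W), 21(W), 20(W), 18(W) — all W, so L
n=27: →26(L), so W
Reading off the rows marked L gives the requested list; there are 9 such values of n.

0, 2, 4, 11, 13, 15, 22, 24, 26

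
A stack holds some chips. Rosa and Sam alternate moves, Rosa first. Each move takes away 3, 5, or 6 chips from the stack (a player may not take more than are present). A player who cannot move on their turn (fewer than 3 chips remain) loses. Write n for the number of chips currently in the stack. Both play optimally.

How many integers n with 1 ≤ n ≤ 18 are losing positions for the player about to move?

6

Classify positions by backward induction: terminal positions (no move available) are L. From any other position, the mover wins iff some move reaches an L.
n=0: no move → L
n=1: no move → L
n=2: no move → L
n=3: →0(L), so W
n=4: →1(L), so W
n=5: →2(L), so W
n=6: →1(L), so W
n=7: →2(L), so W
n=8: →2(L), so W
n=9: →6(W), 4(W), 3(W) — all W, so L
n=10: →7(W), 5(W), 4(W) — all W, so L
n=11: →8(W), 6(W), 5(W) — all W, so L
n=12: →9(L), so W
n=13: →10(L), so W
n=14: →11(L), so W
n=15: →10(L), so W
n=16: →11(L), so W
n=17: →11(L), so W
n=18: →15(W), 13(W), 12(W) — all W, so L
L entries with 1 ≤ n ≤ 18 (n=0 is outside the asked range and is not counted): n = 1, 2, 9, 10, 11, 18; that makes 6.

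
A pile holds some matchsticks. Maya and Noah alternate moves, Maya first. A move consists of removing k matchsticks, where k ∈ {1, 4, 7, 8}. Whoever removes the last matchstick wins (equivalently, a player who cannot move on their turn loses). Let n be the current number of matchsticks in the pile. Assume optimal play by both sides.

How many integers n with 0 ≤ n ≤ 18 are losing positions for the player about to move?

6

Work bottom-up. With no move the player to move loses. Otherwise the position is W if at least one move leads to an L position for the opponent, and L if every move leads to a W.
n=0: no move → L
n=1: →0(L), so W
n=2: →1(W) only, which is W, so L
n=3: →2(L), so W
n=4: →0(L), so W
n=5: →4(W), 1(W) — all W, so L
n=6: →5(L), so W
n=7: →0(L), so W
n=8: →0(L), so W
n=9: →5(L), so W
n=10: →2(L), so W
n=11: →10(W), 7(W), 4(W), 3(W) — all W, so L
n=12: →11(L), so W
n=13: →5(L), so W
n=14: →13(W), 10(W), 7(W), 6(W) — all W, so L
n=15: →14(L), so W
n=16: →15(W), 12(W), 9(W), 8(W) — all W, so L
n=17: →16(L), so W
n=18: →14(L), so W
L entries with 0 ≤ n ≤ 18: n = 0, 2, 5, 11, 14, 16; that makes 6.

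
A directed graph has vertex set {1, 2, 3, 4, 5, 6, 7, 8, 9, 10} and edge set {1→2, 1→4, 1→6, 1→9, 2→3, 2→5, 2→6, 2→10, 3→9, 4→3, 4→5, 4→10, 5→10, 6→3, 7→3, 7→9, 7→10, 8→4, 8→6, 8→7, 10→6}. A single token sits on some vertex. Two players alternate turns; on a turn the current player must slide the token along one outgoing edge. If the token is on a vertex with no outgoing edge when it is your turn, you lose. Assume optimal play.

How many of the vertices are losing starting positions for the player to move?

Build the W/L table. Terminal = L. A non-terminal position is W if it has a move to some L; otherwise it is L.
Every edge goes from a vertex to one that appears earlier in the order 9, 3, 6, 10, 5, 7, 4, 8, 2, 1, so processing vertices in that order labels each vertex after all of its successors.
9: no outgoing edge → L
3: can move to 9, which is L ⇒ W
6: the only move is to 3(W), a W ⇒ L
10: can move to 6, which is L ⇒ W
5: the only move is to 10(W), a W ⇒ L
7: can move to 9, which is L ⇒ W
4: can move to 5, which is L ⇒ W
8: can move to 6, which is L ⇒ W
2: can move to 5, which is L ⇒ W
1: can move to 6, which is L ⇒ W
The L vertices are 5, 6, 9; that is 3 in all.

3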